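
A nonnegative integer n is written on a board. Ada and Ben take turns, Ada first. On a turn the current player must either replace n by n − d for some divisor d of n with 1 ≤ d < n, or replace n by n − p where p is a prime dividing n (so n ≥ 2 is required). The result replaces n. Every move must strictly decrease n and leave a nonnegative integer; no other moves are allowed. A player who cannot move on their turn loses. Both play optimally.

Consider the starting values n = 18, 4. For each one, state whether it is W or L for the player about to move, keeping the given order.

Work bottom-up. With no move the player to move loses. Otherwise the position is W if at least one move leads to an L position for the opponent, and L if every move leads to a W.
n=0: no move → L
n=1: no move → L
n=2: can move to 0, which is L ⇒ W
n=3: can move to 0, which is L ⇒ W
n=4: moves to 2(W), 3(W); every one is W ⇒ L
n=5: can move to 0, which is L ⇒ W
n=6: can move to 4, which is L ⇒ W
n=7: can move to 0, which is L ⇒ W
n=8: can move to 4, which is L ⇒ W
n=9: moves to 6(W), 8(W); every one is W ⇒ L
n=10: can move to 9, which is L ⇒ W
n=11: can move to 0, which is L ⇒ W
n=12: can move to 9, which is L ⇒ W
n=13: can move to 0, which is L ⇒ W
n=14: moves to 7(W), 12(W), 13(W); every one is W ⇒ L
n=15: can move to 14, which is L ⇒ W
n=16: can move to 14, which is L ⇒ W
n=17: can move to 0, which is L ⇒ W
n=18: can move to 9, which is L ⇒ W

18: W, 4: L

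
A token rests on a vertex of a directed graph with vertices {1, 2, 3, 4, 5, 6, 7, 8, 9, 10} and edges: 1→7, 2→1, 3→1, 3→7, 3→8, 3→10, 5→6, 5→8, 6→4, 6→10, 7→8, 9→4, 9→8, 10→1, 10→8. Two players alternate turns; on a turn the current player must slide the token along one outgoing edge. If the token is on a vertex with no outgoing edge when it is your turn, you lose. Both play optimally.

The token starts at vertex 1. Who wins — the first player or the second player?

The second player wins.

Positions with no move are L. A position that does have a move is losing for the player to move precisely when every available move leads to a winning position for the opponent. Fill in the labels:
Every edge goes from a vertex to one that appears earlier in the order 4, 8, 7, 1, 9, 10, 3, 6, 5, 2, so processing vertices in that order labels each vertex after all of its successors.
4: no outgoing edge → L
8: no outgoing edge → L
7: reaches L-position 8 → W
1: only reaches 7(W), which is W → L
9: reaches L-position 8 → W
10: reaches L-position 1 → W
3: reaches L-position 1 → W
6: reaches L-position 4 → W
5: reaches L-position 8 → W
2: reaches L-position 1 → W
The starting position 1 is L: whatever the player to move does, the opponent receives a W position.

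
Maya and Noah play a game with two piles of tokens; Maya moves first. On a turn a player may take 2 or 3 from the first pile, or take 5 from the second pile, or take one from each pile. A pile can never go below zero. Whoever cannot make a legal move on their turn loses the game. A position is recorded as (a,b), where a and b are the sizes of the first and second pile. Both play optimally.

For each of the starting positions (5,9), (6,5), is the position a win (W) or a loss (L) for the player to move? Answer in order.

(5,9): L, (6,5): W

Compute win/loss labels from the base case upward. A position with no move is L. Any other position is W if it can reach an L in one move, else L.
No move ever increases a pile, so every position that can arise here has a ≤ 6 and b ≤ 9; it is enough to label the cells with 0 ≤ a ≤ 6 and 0 ≤ b ≤ 9.
Every move lowers a or b (never raises either), so fill the grid row by row in increasing a, and left to right within a row: each cell's successors are then already labelled.
      b=0  b=1  b=2  b=3  b=4  b=5  b=6  b=7  b=8  b=9
a=0:    L    L    L    L    L    W    W    W    W    W
a=1:    L    W    W    W    W    W    L    L    L    L
a=2:    W    W    W    W    W    L    L    W    W    W
a=3:    W    W    W    W    W    L    W    W    W    W
a=4:    W    L    L    L    L    W    W    W    W    W
a=5:    L    L    W    W    W    W    W    L    L    L
a=6:    L    W    W    W    W    W    L    L    W    W
Cells with no legal move (terminal, hence L): (0,0), (0,1), (0,2), (0,3), (0,4), (1,0).
The remaining L cells, each justified by listing all of its moves:
(1,6): →(1,1)(W), (0,5)(W) — all W, so L
(1,7): →(1,2)(W), (0,6)(W) — all W, so L
(1,8): →(1,3)(W), (0,7)(W) — all W, so L
(1,9): →(1,4)(W), (0,8)(W) — all W, so L
(2,5): →(0,5)(W), (2,0)(W), (1,4)(W) — all W, so L
(2,6): →(0,6)(W), (2,1)(W), (1,5)(W) — all W, so L
(3,5): →(1,5)(W), (0,5)(W), (3,0)(W), (2,4)(W) — all W, so L
(4,1): →(2,1)(W), (1,1)(W), (3,0)(W) — all W, so L
(4,2): →(2,2)(W), (1,2)(W), (3,1)(W) — all W, so L
(4,3): →(2,3)(W), (1,3)(W), (3,2)(W) — all W, so L
(4,4): →(2,4)(W), (1,4)(W), (3,3)(W) — all W, so L
(5,0): →(3,0)(W), (2,0)(W) — all W, so L
(5,1): →(3,1)(W), (2,1)(W), (4,0)(W) — all W, so L
(5,7): →(3,7)(W), (2,7)(W), (5,2)(W), (4,6)(W) — all W, so L
(5,8): →(3,8)(W), (2,8)(W), (5,3)(W), (4,7)(W) — all W, so L
(5,9): →(3,9)(W), (2,9)(W), (5,4)(W), (4,8)(W) — all W, so L
(6,0): →(4,0)(W), (3,0)(W) — all W, so L
(6,6): →(4,6)(W), (3,6)(W), (6,1)(W), (5,5)(W) — all W, so L
(6,7): →(4,7)(W), (3,7)(W), (6,2)(W), (5,6)(W) — all W, so L
Every other cell has at least one move into one of the L cells above, so it is W.
(5,9): one of the L cells justified above, so L
(6,5): the move to (3,5) reaches an L cell, so W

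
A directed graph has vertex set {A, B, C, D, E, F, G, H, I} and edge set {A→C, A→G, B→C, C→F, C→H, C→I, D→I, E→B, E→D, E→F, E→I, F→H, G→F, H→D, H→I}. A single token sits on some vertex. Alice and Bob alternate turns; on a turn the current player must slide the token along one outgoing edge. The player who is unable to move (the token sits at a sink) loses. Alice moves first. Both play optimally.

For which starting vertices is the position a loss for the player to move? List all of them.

Positions with no move are L. A position that does have a move is losing for the player to move precisely when every available move leads to a winning position for the opponent. Fill in the labels:
Every edge goes from a vertex to one that appears earlier in the order I, D, H, F, C, B, G, E, A, so processing vertices in that order labels each vertex after all of its successors.
I: no outgoing edge → L
D: →I(L), so W
H: →I(L), so W
F: →H(W) only, which is W, so L
C: →F(L), so W
B: →C(W) only, which is W, so L
G: →F(L), so W
E: →B(L), so W
A: →G(W), C(W) — all W, so L
The losing starting vertices are exactly the entries labelled L in this table (4 of them).

A, B, F, I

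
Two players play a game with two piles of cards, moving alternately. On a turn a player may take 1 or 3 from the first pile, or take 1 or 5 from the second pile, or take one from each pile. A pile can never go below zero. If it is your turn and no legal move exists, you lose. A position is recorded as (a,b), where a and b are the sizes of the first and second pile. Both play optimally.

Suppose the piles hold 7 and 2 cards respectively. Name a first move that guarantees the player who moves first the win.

Move to (6,2).

Work bottom-up. With no move the player to move loses. Otherwise the position is W if at least one move leads to an L position for the opponent, and L if every move leads to a W.
No move ever increases a pile, so every position that can arise here has a ≤ 7 and b ≤ 2; it is enough to label the cells with 0 ≤ a ≤ 7 and 0 ≤ b ≤ 2.
Every move lowers a or b (never raises either), so fill the grid row by row in increasing a, and left to right within a row: each cell's successors are then already labelled.
      b=0  b=1  b=2
a=0:    L    W    L
a=1:    W    W    W
a=2:    L    W    L
a=3:    W    W    W
a=4:    L    W    L
a=5:    W    W    W
a=6:    L    W    L
a=7:    W    W    W
Cells with no legal move (terminal, hence L): (0,0).
The remaining L cells, each justified by listing all of its moves:
(0,2): L (sole option (0,1)(W) is W)
(2,0): L (sole option (1,0)(W) is W)
(2,2): L (options (1,2)(W), (2,1)(W), (1,1)(W) are all W)
(4,0): L (options (3,0)(W), (1,0)(W) are all W)
(4,2): L (options (3,2)(W), (1,2)(W), (4,1)(W), (3,1)(W) are all W)
(6,0): L (options (5,0)(W), (3,0)(W) are all W)
(6,2): L (options (5,2)(W), (3,2)(W), (6,1)(W), (5,1)(W) are all W)
Every other cell has at least one move into one of the L cells above, so it is W.
From (7,2), the L positions reachable in one move are: (6,2), (4,2). Any move reaching one of these is winning.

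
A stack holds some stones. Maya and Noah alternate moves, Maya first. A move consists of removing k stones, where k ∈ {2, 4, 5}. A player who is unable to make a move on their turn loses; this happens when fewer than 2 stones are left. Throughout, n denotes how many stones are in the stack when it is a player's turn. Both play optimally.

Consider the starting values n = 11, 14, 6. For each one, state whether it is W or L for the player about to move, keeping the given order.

Classify positions by backward induction: terminal positions (no move available) are L. From any other position, the mover wins iff some move reaches an L.
n=0: no move → L
n=1: no move → L
n=2: can move to 0, which is L ⇒ W
n=3: can move to 1, which is L ⇒ W
n=4: can move to 0, which is L ⇒ W
n=5: can move to 1, which is L ⇒ W
n=6: can move to 1, which is L ⇒ W
n=7: moves to 5(W), 3(W), 2(W); every one is W ⇒ L
n=8: moves to 6(W), 4(W), 3(W); every one is W ⇒ L
n=9: can move to 7, which is L ⇒ W
n=10: can move to 8, which is L ⇒ W
n=11: can move to 7, which is L ⇒ W
n=12: can move to 8, which is L ⇒ W
n=13: can move to 8, which is L ⇒ W
n=14: moves to 12(W), 10(W), 9(W); every one is W ⇒ L

11: W, 14: L, 6: W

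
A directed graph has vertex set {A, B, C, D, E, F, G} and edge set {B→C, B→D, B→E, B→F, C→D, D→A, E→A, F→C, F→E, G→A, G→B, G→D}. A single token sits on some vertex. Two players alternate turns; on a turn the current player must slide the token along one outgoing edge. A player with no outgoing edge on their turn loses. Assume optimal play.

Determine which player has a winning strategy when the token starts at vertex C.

The second player wins.

Compute win/loss labels from the base case upward. A position with no move is L. Any other position is W if it can reach an L in one move, else L.
Every edge goes from a vertex to one that appears earlier in the order A, D, C, E, F, B, G, so processing vertices in that order labels each vertex after all of its successors.
A: no outgoing edge → L
D: reaches L-position A → W
C: only reaches D(W), which is W → L
E: reaches L-position A → W
F: reaches L-position C → W
B: reaches L-position C → W
G: reaches L-position A → W
Every move from C reaches a W position, so the mover loses.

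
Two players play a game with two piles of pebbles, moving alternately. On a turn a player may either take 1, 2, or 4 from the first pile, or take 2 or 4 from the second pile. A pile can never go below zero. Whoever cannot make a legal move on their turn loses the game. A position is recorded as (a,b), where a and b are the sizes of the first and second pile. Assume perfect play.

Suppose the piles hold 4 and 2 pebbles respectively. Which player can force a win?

The second player wins.

Work bottom-up. With no move the player to move loses. Otherwise the position is W if at least one move leads to an L position for the opponent, and L if every move leads to a W.
No move ever increases a pile, so every position that can arise here has a ≤ 4 and b ≤ 2; it is enough to label the cells with 0 ≤ a ≤ 4 and 0 ≤ b ≤ 2.
Every move lowers a or b (never raises either), so fill the grid row by row in increasing a, and left to right within a row: each cell's successors are then already labelled.
      b=0  b=1  b=2
a=0:    L    L    W
a=1:    W    W    L
a=2:    W    W    W
a=3:    L    L    W
a=4:    W    W    L
Cells with no legal move (terminal, hence L): (0,0), (0,1).
The remaining L cells, each justified by listing all of its moves:
(1,2): L (options (0,2)(W), (1,0)(W) are all W)
(3,0): L (options (2,0)(W), (1,0)(W) are all W)
(3,1): L (options (2,1)(W), (1,1)(W) are all W)
(4,2): L (options (3,2)(W), (2,2)(W), (0,2)(W), (4,0)(W) are all W)
Every other cell has at least one move into one of the L cells above, so it is W.
Every move from (4,2) reaches a W position, so the mover loses.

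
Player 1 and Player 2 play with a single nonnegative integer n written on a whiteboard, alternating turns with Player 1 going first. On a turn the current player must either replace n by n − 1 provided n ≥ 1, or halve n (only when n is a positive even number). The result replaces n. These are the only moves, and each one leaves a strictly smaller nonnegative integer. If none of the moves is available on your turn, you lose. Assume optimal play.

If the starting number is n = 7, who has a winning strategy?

Player 2 wins.

Label each position W (a win for the player to move) or L (a loss). A position with no legal move is L; any other position is W exactly when some move reaches an L, and L when every move reaches a W.
n=0: no move → L
n=1: →0(L), so W
n=2: →1(W) only, which is W, so L
n=3: →2(L), so W
n=4: →2(L), so W
n=5: →4(W) only, which is W, so L
n=6: →5(L), so W
n=7: →6(W) only, which is W, so L
The starting position 7 is L: whatever Player 1 does, the opponent receives a W position.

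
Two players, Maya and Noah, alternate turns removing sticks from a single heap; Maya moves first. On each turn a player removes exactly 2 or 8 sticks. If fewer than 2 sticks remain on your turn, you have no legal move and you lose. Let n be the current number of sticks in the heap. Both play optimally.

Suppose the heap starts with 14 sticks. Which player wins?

Noah wins.

Compute win/loss labels from the base case upward. A position with no move is L. Any other position is W if it can reach an L in one move, else L.
n=0: no move → L
n=1: no move → L
n=2: W (go to 0, an L position)
n=3: W (go to 1, an L position)
n=4: L (sole option 2(W) is W)
n=5: L (sole option 3(W) is W)
n=6: W (go to 4, an L position)
n=7: W (go to 5, an L position)
n=8: W (go to 0, an L position)
n=9: W (go to 1, an L position)
n=10: L (options 8(W), 2(W) are all W)
n=11: L (options 9(W), 3(W) are all W)
n=12: W (go to 10, an L position)
n=13: W (go to 11, an L position)
n=14: L (options 12(W), 6(W) are all W)
The starting position 14 is L: whatever Maya does, the opponent receives a W position.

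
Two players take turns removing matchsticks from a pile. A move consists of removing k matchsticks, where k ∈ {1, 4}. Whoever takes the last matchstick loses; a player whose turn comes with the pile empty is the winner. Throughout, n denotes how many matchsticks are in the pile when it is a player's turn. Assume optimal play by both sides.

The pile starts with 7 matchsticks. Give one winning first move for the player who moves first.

Work bottom-up. With no move the player to move wins. Otherwise the position is W if at least one move leads to an L position for the opponent, and L if every move leads to a W.
n=0: no move; the opponent has just taken the last matchstick and therefore loses → W
n=1: L (sole option 0(W) is W)
n=2: W (go to 1, an L position)
n=3: L (sole option 2(W) is W)
n=4: W (go to 3, an L position)
n=5: W (go to 1, an L position)
n=6: L (options 5(W), 2(W) are all W)
n=7: W (go to 6, an L position)
From 7, the L positions reachable in one move are: 6, 3. Any move reaching one of these is winning.

Remove 1, leaving 6.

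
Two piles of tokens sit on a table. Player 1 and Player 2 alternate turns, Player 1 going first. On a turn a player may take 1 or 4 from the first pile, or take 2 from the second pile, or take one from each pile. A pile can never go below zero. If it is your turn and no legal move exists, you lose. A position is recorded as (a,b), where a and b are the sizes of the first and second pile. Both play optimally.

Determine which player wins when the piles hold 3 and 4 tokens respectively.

Use the standard recursion: the mover loses at a terminal position; elsewhere, the mover wins exactly when some move hands the opponent an L position.
No move ever increases a pile, so every position that can arise here has a ≤ 3 and b ≤ 4; it is enough to label the cells with 0 ≤ a ≤ 3 and 0 ≤ b ≤ 4.
Every move lowers a or b (never raises either), so fill the grid row by row in increasing a, and left to right within a row: each cell's successors are then already labelled.
      b=0  b=1  b=2  b=3  b=4
a=0:    L    L    W    W    L
a=1:    W    W    W    L    W
a=2:    L    L    W    W    W
a=3:    W    W    W    L    L
Cells with no legal move (terminal, hence L): (0,0), (0,1).
The remaining L cells, each justified by listing all of its moves:
(0,4): L (sole option (0,2)(W) is W)
(1,3): L (options (0,3)(W), (1,1)(W), (0,2)(W) are all W)
(2,0): L (sole option (1,0)(W) is W)
(2,1): L (options (1,1)(W), (1,0)(W) are all W)
(3,3): L (options (2,3)(W), (3,1)(W), (2,2)(W) are all W)
(3,4): L (options (2,4)(W), (3,2)(W), (2,3)(W) are all W)
Every other cell has at least one move into one of the L cells above, so it is W.
Every move from (3,4) reaches a W position, so the mover loses.

Player 2 wins.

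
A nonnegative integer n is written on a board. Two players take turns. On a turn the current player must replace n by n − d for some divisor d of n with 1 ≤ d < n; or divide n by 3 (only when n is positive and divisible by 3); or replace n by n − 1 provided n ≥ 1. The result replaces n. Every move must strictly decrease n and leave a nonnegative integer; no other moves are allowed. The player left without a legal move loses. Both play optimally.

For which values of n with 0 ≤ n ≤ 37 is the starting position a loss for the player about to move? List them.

Use the standard recursion: the mover loses at a terminal position; elsewhere, the mover wins exactly when some move hands the opponent an L position.
n=0: no move → L
n=1: →0(L), so W
n=2: →1(W) only, which is W, so L
n=3: →2(L), so W
n=4: →2(L), so W
n=5: →4(W) only, which is W, so L
n=6: →2(L), so W
n=7: →6(W) only, which is W, so L
n=8: →7(L), so W
n=9: →3(W), 6(W), 8(W) — all W, so L
n=10: →5(L), so W
n=11: →10(W) only, which is W, so L
n=12: →9(L), so W
n=13: →12(W) only, which is W, so L
n=14: →7(L), so W
n=15: →5(L), so W
n=16: →8(W), 12(W), 14(W), 15(W) — all W, so L
n=17: →16(L), so W
n=18: →9(L), so W
n=19: →18(W) only, which is W, so L
n=20: →16(L), so W
n=21: →7(L), so W
n=22: →11(L), so W
n=23: →22(W) only, which is W, so L
n=24: →16(L), so W
n=25: →20(W), 24(W) — all W, so L
n=26: →13(L), so W
n=27: →9(L), so W
n=28: →14(W), 21(W), 24(W), 26(W), 27(W) — all W, so L
n=29: →28(L), so W
n=30: →25(L), so W
n=31: →30(W) only, which is W, so L
n=32: →16(L), so W
n=33: →11(L), so W
n=34: →17(W), 32(W), 33(W) — all W, so L
n=35: →28(L), so W
n=36: →34(L), so W
n=37: →36(W) only, which is W, so L
The losing starting values of n are exactly the entries labelled L in this table (15 of them).

0, 2, 5, 7, 9, 11, 13, 16, 19, 23, 25, 28, 31, 34, 37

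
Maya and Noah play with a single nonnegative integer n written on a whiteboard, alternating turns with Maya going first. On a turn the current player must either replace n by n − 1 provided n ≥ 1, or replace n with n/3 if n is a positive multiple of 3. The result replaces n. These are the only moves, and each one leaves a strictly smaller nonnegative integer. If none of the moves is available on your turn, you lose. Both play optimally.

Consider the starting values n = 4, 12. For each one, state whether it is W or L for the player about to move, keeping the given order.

4: L, 12: W

Build the W/L table. Terminal = L. A non-terminal position is W if it has a move to some L; otherwise it is L.
n=0: no move → L
n=1: W (go to 0, an L position)
n=2: L (sole option 1(W) is W)
n=3: W (go to 2, an L position)
n=4: L (sole option 3(W) is W)
n=5: W (go to 4, an L position)
n=6: W (go to 2, an L position)
n=7: L (sole option 6(W) is W)
n=8: W (go to 7, an L position)
n=9: L (options 3(W), 8(W) are all W)
n=10: W (go to 9, an L position)
n=11: L (sole option 10(W) is W)
n=12: W (go to 4, an L position)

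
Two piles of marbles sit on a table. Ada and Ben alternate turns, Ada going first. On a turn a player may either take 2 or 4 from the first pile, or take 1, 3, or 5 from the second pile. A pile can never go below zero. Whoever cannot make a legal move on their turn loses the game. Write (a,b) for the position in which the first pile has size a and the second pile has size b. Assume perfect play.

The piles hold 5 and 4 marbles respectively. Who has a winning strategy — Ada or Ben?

Ada wins.

Classify positions by backward induction: terminal positions (no move available) are L. From any other position, the mover wins iff some move reaches an L.
No move ever increases a pile, so every position that can arise here has a ≤ 5 and b ≤ 4; it is enough to label the cells with 0 ≤ a ≤ 5 and 0 ≤ b ≤ 4.
Every move lowers a or b (never raises either), so fill the grid row by row in increasing a, and left to right within a row: each cell's successors are then already labelled.
      b=0  b=1  b=2  b=3  b=4
a=0:    L    W    L    W    L
a=1:    L    W    L    W    L
a=2:    W    L    W    L    W
a=3:    W    L    W    L    W
a=4:    W    W    W    W    W
a=5:    W    W    W    W    W
Cells with no legal move (terminal, hence L): (0,0), (1,0).
The remaining L cells, each justified by listing all of its moves:
(0,2): only reaches (0,1)(W), which is W → L
(0,4): only reaches (0,3)(W), (0,1)(W), all W → L
(1,2): only reaches (1,1)(W), which is W → L
(1,4): only reaches (1,3)(W), (1,1)(W), all W → L
(2,1): only reaches (0,1)(W), (2,0)(W), all W → L
(2,3): only reaches (0,3)(W), (2,2)(W), (2,0)(W), all W → L
(3,1): only reaches (1,1)(W), (3,0)(W), all W → L
(3,3): only reaches (1,3)(W), (3,2)(W), (3,0)(W), all W → L
Every other cell has at least one move into one of the L cells above, so it is W.
The starting position (5,4) is W: Ada should move to (1,4), handing over an L position.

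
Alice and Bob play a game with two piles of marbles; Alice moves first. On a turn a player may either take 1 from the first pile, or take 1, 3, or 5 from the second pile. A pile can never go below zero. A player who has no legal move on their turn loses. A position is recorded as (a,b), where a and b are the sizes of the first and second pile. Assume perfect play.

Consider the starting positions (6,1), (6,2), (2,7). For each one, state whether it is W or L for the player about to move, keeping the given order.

(6,1): W, (6,2): L, (2,7): W

Build the W/L table. Terminal = L. A non-terminal position is W if it has a move to some L; otherwise it is L.
No move ever increases a pile, so every position that can arise here has a ≤ 6 and b ≤ 7; it is enough to label the cells with 0 ≤ a ≤ 6 and 0 ≤ b ≤ 7.
Every move lowers a or b (never raises either), so fill the grid row by row in increasing a, and left to right within a row: each cell's successors are then already labelled.
      b=0  b=1  b=2  b=3  b=4  b=5  b=6  b=7
a=0:    L    W    L    W    L    W    L    W
a=1:    W    L    W    L    W    L    W    L
a=2:    L    W    L    W    L    W    L    W
a=3:    W    L    W    L    W    L    W    L
a=4:    L    W    L    W    L    W    L    W
a=5:    W    L    W    L    W    L    W    L
a=6:    L    W    L    W    L    W    L    W
Cells with no legal move (terminal, hence L): (0,0).
The remaining L cells, each justified by listing all of its moves:
(0,2): only reaches (0,1)(W), which is W → L
(0,4): only reaches (0,3)(W), (0,1)(W), all W → L
(0,6): only reaches (0,5)(W), (0,3)(W), (0,1)(W), all W → L
(1,1): only reaches (0,1)(W), (1,0)(W), all W → L
(1,3): only reaches (0,3)(W), (1,2)(W), (1,0)(W), all W → L
(1,5): only reaches (0,5)(W), (1,4)(W), (1,2)(W), (1,0)(W), all W → L
(1,7): only reaches (0,7)(W), (1,6)(W), (1,4)(W), (1,2)(W), all W → L
(2,0): only reaches (1,0)(W), which is W → L
(2,2): only reaches (1,2)(W), (2,1)(W), all W → L
(2,4): only reaches (1,4)(W), (2,3)(W), (2,1)(W), all W → L
(2,6): only reaches (1,6)(W), (2,5)(W), (2,3)(W), (2,1)(W), all W → L
(3,1): only reaches (2,1)(W), (3,0)(W), all W → L
(3,3): only reaches (2,3)(W), (3,2)(W), (3,0)(W), all W → L
(3,5): only reaches (2,5)(W), (3,4)(W), (3,2)(W), (3,0)(W), all W → L
(3,7): only reaches (2,7)(W), (3,6)(W), (3,4)(W), (3,2)(W), all W → L
(4,0): only reaches (3,0)(W), which is W → L
(4,2): only reaches (3,2)(W), (4,1)(W), all W → L
(4,4): only reaches (3,4)(W), (4,3)(W), (4,1)(W), all W → L
(4,6): only reaches (3,6)(W), (4,5)(W), (4,3)(W), (4,1)(W), all W → L
(5,1): only reaches (4,1)(W), (5,0)(W), all W → L
(5,3): only reaches (4,3)(W), (5,2)(W), (5,0)(W), all W → L
(5,5): only reaches (4,5)(W), (5,4)(W), (5,2)(W), (5,0)(W), all W → L
(5,7): only reaches (4,7)(W), (5,6)(W), (5,4)(W), (5,2)(W), all W → L
(6,0): only reaches (5,0)(W), which is W → L
(6,2): only reaches (5,2)(W), (6,1)(W), all W → L
(6,4): only reaches (5,4)(W), (6,3)(W), (6,1)(W), all W → L
(6,6): only reaches (5,6)(W), (6,5)(W), (6,3)(W), (6,1)(W), all W → L
Every other cell has at least one move into one of the L cells above, so it is W.
(6,1): the move to (5,1) reaches an L cell, so W
(6,2): one of the L cells justified above, so L
(2,7): the move to (1,7) reaches an L cell, so W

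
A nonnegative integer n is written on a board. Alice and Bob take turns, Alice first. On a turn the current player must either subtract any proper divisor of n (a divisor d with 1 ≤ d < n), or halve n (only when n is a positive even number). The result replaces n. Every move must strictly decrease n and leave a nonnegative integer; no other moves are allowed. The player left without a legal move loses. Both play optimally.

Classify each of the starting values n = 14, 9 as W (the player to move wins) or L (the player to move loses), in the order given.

Compute win/loss labels from the base case upward. A position with no move is L. Any other position is W if it can reach an L in one move, else L.
n=0: no move → L
n=1: no move → L
n=2: can move to 1, which is L ⇒ W
n=3: the only move is to 2(W), a W ⇒ L
n=4: can move to 3, which is L ⇒ W
n=5: the only move is to 4(W), a W ⇒ L
n=6: can move to 3, which is L ⇒ W
n=7: the only move is to 6(W), a W ⇒ L
n=8: can move to 7, which is L ⇒ W
n=9: moves to 6(W), 8(W); every one is W ⇒ L
n=10: can move to 5, which is L ⇒ W
n=11: the only move is to 10(W), a W ⇒ L
n=12: can move to 9, which is L ⇒ W
n=13: the only move is to 12(W), a W ⇒ L
n=14: can move to 7, which is L ⇒ W

14: W, 9: L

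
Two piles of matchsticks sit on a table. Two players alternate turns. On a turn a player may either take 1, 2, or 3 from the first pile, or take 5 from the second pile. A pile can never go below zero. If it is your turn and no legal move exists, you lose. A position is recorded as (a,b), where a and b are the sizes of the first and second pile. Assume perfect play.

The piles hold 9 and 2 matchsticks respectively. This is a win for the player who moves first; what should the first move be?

Compute win/loss labels from the base case upward. A position with no move is L. Any other position is W if it can reach an L in one move, else L.
No move ever increases a pile, so every position that can arise here has a ≤ 9 and b ≤ 2; it is enough to label the cells with 0 ≤ a ≤ 9 and 0 ≤ b ≤ 2.
Every move lowers a or b (never raises either), so fill the grid row by row in increasing a, and left to right within a row: each cell's successors are then already labelled.
      b=0  b=1  b=2
a=0:    L    L    L
a=1:    W    W    W
a=2:    W    W    W
a=3:    W    W    W
a=4:    L    L    L
a=5:    W    W    W
a=6:    W    W    W
a=7:    W    W    W
a=8:    L    L    L
a=9:    W    W    W
Cells with no legal move (terminal, hence L): (0,0), (0,1), (0,2).
The remaining L cells, each justified by listing all of its moves:
(4,0): moves to (3,0)(W), (2,0)(W), (1,0)(W); every one is W ⇒ L
(4,1): moves to (3,1)(W), (2,1)(W), (1,1)(W); every one is W ⇒ L
(4,2): moves to (3,2)(W), (2,2)(W), (1,2)(W); every one is W ⇒ L
(8,0): moves to (7,0)(W), (6,0)(W), (5,0)(W); every one is W ⇒ L
(8,1): moves to (7,1)(W), (6,1)(W), (5,1)(W); every one is W ⇒ L
(8,2): moves to (7,2)(W), (6,2)(W), (5,2)(W); every one is W ⇒ L
Every other cell has at least one move into one of the L cells above, so it is W.
From (9,2), the L positions reachable in one move are: (8,2).

Move to (8,2).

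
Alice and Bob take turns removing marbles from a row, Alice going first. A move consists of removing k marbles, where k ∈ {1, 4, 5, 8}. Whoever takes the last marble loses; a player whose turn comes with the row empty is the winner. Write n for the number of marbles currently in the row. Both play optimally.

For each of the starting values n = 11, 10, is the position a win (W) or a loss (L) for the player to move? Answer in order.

11: W, 10: L

Work bottom-up. With no move the player to move wins. Otherwise the position is W if at least one move leads to an L position for the opponent, and L if every move leads to a W.
n=0: no move; the opponent has just taken the last marble and therefore loses → W
n=1: only reaches 0(W), which is W → L
n=2: reaches L-position 1 → W
n=3: only reaches 2(W), which is W → L
n=4: reaches L-position 3 → W
n=5: reaches L-position 1 → W
n=6: reaches L-position 1 → W
n=7: reaches L-position 3 → W
n=8: reaches L-position 3 → W
n=9: reaches L-position 1 → W
n=10: only reaches 9(W), 6(W), 5(W), 2(W), all W → L
n=11: reaches L-position 10 → W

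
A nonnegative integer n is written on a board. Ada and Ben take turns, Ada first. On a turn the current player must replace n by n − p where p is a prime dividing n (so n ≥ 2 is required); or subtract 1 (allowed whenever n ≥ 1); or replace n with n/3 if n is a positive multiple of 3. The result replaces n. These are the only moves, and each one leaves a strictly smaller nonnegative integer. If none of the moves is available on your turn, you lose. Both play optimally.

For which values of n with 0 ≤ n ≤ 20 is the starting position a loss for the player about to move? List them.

Positions with no move are L. A position that does have a move is losing for the player to move precisely when every available move leads to a winning position for the opponent. Fill in the labels:
n=0: no move → L
n=1: →0(L), so W
n=2: →0(L), so W
n=3: →0(L), so W
n=4: →2(W), 3(W) — all W, so L
n=5: →0(L), so W
n=6: →4(L), so W
n=7: →0(L), so W
n=8: →6(W), 7(W) — all W, so L
n=9: →8(L), so W
n=10: →8(L), so W
n=11: →0(L), so W
n=12: →4(L), so W
n=13: →0(L), so W
n=14: →7(W), 12(W), 13(W) — all W, so L
n=15: →14(L), so W
n=16: →14(L), so W
n=17: →0(L), so W
n=18: →6(W), 15(W), 16(W), 17(W) — all W, so L
n=19: →0(L), so W
n=20: →18(L), so W
The losing starting values of n are exactly the entries labelled L in this table (5 of them).

0, 4, 8, 14, 18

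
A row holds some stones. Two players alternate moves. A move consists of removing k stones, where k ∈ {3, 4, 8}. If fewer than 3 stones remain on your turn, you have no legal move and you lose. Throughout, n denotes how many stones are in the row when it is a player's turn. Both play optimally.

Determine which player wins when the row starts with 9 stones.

Label each position W (a win for the player to move) or L (a loss). A position with no legal move is L; any other position is W exactly when some move reaches an L, and L when every move reaches a W.
n=0: no move → L
n=1: no move → L
n=2: no move → L
n=3: can move to 0, which is L ⇒ W
n=4: can move to 1, which is L ⇒ W
n=5: can move to 2, which is L ⇒ W
n=6: can move to 2, which is L ⇒ W
n=7: moves to 4(W), 3(W); every one is W ⇒ L
n=8: can move to 0, which is L ⇒ W
n=9: can move to 1, which is L ⇒ W
The starting position 9 is W: the player to move should remove 8, leaving 1, handing over an L position.

The first player wins.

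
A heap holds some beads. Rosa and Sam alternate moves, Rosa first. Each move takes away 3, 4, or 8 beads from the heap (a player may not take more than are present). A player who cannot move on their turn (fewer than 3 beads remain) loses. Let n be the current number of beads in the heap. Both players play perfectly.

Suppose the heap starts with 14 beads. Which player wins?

Compute win/loss labels from the base case upward. A position with no move is L. Any other position is W if it can reach an L in one move, else L.
n=0: no move → L
n=1: no move → L
n=2: no move → L
n=3: W (go to 0, an L position)
n=4: W (go to 1, an L position)
n=5: W (go to 2, an L position)
n=6: W (go to 2, an L position)
n=7: L (options 4(W), 3(W) are all W)
n=8: W (go to 0, an L position)
n=9: W (go to 1, an L position)
n=10: W (go to 7, an L position)
n=11: W (go to 7, an L position)
n=12: L (options 9(W), 8(W), 4(W) are all W)
n=13: L (options 10(W), 9(W), 5(W) are all W)
n=14: L (options 11(W), 10(W), 6(W) are all W)
The starting position 14 is L: whatever Rosa does, the opponent receives a W position.

Sam wins.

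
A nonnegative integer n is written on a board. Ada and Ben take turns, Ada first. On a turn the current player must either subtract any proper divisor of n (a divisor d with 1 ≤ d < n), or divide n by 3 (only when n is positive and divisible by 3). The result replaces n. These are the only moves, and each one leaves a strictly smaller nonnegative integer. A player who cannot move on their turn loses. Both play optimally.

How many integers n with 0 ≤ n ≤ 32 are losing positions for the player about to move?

14

Positions with no move are L. A position that does have a move is losing for the player to move precisely when every available move leads to a winning position for the opponent. Fill in the labels:
n=0: no move → L
n=1: no move → L
n=2: W (go to 1, an L position)
n=3: W (go to 1, an L position)
n=4: L (options 2(W), 3(W) are all W)
n=5: W (go to 4, an L position)
n=6: W (go to 4, an L position)
n=7: L (sole option 6(W) is W)
n=8: W (go to 4, an L position)
n=9: L (options 3(W), 6(W), 8(W) are all W)
n=10: W (go to 9, an L position)
n=11: L (sole option 10(W) is W)
n=12: W (go to 4, an L position)
n=13: L (sole option 12(W) is W)
n=14: W (go to 7, an L position)
n=15: L (options 5(W), 10(W), 12(W), 14(W) are all W)
n=16: W (go to 15, an L position)
n=17: L (sole option 16(W) is W)
n=18: W (go to 9, an L position)
n=19: L (sole option 18(W) is W)
n=20: W (go to 15, an L position)
n=21: W (go to 7, an L position)
n=22: W (go to 11, an L position)
n=23: L (sole option 22(W) is W)
n=24: W (go to 23, an L position)
n=25: L (options 20(W), 24(W) are all W)
n=26: W (go to 13, an L position)
n=27: W (go to 9, an L position)
n=28: L (options 14(W), 21(W), 24(W), 26(W), 27(W) are all W)
n=29: W (go to 28, an L position)
n=30: W (go to 15, an L position)
n=31: L (sole option 30(W) is W)
n=32: W (go to 28, an L position)
L entries with 0 ≤ n ≤ 32: n = 0, 1, 4, 7, 9, 11, 13, 15, 17, 19, 23, 25, 28, 31; that makes 14.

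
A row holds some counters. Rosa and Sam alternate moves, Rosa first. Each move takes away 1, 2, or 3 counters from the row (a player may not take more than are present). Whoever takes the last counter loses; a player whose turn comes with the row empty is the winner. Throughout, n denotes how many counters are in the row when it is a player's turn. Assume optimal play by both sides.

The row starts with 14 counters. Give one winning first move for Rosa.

Remove 1, leaving 13.

Compute win/loss labels from the base case upward. A position with no move is W. Any other position is W if it can reach an L in one move, else L.
n=0: no move; the opponent has just taken the last counter and therefore loses → W
n=1: only reaches 0(W), which is W → L
n=2: reaches L-position 1 → W
n=3: reaches L-position 1 → W
n=4: reaches L-position 1 → W
n=5: only reaches 4(W), 3(W), 2(W), all W → L
n=6: reaches L-position 5 → W
n=7: reaches L-position 5 → W
n=8: reaches L-position 5 → W
n=9: only reaches 8(W), 7(W), 6(W), all W → L
n=10: reaches L-position 9 → W
n=11: reaches L-position 9 → W
n=12: reaches L-position 9 → W
n=13: only reaches 12(W), 11(W), 10(W), all W → L
n=14: reaches L-position 13 → W
From 14, the L positions reachable in one move are: 13.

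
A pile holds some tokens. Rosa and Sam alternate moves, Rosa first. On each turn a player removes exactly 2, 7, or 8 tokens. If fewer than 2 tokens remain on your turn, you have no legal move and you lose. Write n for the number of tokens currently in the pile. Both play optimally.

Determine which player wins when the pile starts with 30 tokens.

Sam wins.

Compute win/loss labels from the base case upward. A position with no move is L. Any other position is W if it can reach an L in one move, else L.
n=0: no move → L
n=1: no move → L
n=2: reaches L-position 0 → W
n=3: reaches L-position 1 → W
n=4: only reaches 2(W), which is W → L
n=5: only reaches 3(W), which is W → L
n=6: reaches L-position 4 → W
n=7: reaches L-position 5 → W
n=8: reaches L-position 1 → W
n=9: reaches L-position 1 → W
n=10: only reaches 8(W), 3(W), 2(W), all W → L
n=11: reaches L-position 4 → W
n=12: reaches L-position 10 → W
n=13: reaches L-position 5 → W
n=14: only reaches 12(W), 7(W), 6(W), all W → L
n=15: only reaches 13(W), 8(W), 7(W), all W → L
n=16: reaches L-position 14 → W
n=17: reaches L-position 15 → W
n=18: reaches L-position 10 → W
n=19: only reaches 17(W), 12(W), 11(W), all W → L
n=20: only reaches 18(W), 13(W), 12(W), all W → L
n=21: reaches L-position 19 → W
n=22: reaches L-position 20 → W
n=23: reaches L-position 15 → W
n=24: only reaches 22(W), 17(W), 16(W), all W → L
n=25: only reaches 23(W), 18(W), 17(W), all W → L
n=26: reaches L-position 24 → W
n=27: reaches L-position 25 → W
n=28: reaches L-position 20 → W
n=29: only reaches 27(W), 22(W), 21(W), all W → L
n=30: only reaches 28(W), 23(W), 22(W), all W → L
Every move from 30 reaches a W position, so the mover loses.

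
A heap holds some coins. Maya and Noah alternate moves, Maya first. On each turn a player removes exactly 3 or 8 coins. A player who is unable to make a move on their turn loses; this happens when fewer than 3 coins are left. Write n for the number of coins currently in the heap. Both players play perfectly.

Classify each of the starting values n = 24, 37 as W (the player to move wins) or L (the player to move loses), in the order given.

24: L, 37: W

Compute win/loss labels from the base case upward. A position with no move is L. Any other position is W if it can reach an L in one move, else L.
n=0: no move → L
n=1: no move → L
n=2: no move → L
n=3: →0(L), so W
n=4: →1(L), so W
n=5: →2(L), so W
n=6: →3(W) only, which is W, so L
n=7: →4(W) only, which is W, so L
n=8: →0(L), so W
n=9: →6(L), so W
n=10: →7(L), so W
n=11: →8(W), 3(W) — all W, so L
n=12: →9(W), 4(W) — all W, so L
n=13: →10(W), 5(W) — all W, so L
n=14: →11(L), so W
n=15: →12(L), so W
n=16: →13(L), so W
n=17: →14(W), 9(W) — all W, so L
n=18: →15(W), 10(W) — all W, so L
n=19: →11(L), so W
n=20: →17(L), so W
n=21: →18(L), so W
n=22: →19(W), 14(W) — all W, so L
n=23: →20(W), 15(W) — all W, so L
n=24: →21(W), 16(W) — all W, so L
n=25: →22(L), so W
n=26: →23(L), so W
n=27: →24(L), so W
n=28: →25(W), 20(W) — all W, so L
n=29: →26(W), 21(W) — all W, so L
n=30: →22(L), so W
n=31: →28(L), so W
n=32: →29(L), so W
n=33: →30(W), 25(W) — all W, so L
n=34: →31(W), 26(W) — all W, so L
n=35: →32(W), 27(W) — all W, so L
n=36: →33(L), so W
n=37: →34(L), so W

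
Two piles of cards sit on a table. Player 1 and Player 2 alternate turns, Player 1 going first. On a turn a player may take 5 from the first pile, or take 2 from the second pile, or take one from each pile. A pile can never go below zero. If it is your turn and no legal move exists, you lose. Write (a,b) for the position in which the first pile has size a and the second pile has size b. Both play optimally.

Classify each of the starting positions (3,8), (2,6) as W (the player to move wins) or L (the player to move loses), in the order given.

(3,8): W, (2,6): L

Use the standard recursion: the mover loses at a terminal position; elsewhere, the mover wins exactly when some move hands the opponent an L position.
No move ever increases a pile, so every position that can arise here has a ≤ 3 and b ≤ 8; it is enough to label the cells with 0 ≤ a ≤ 3 and 0 ≤ b ≤ 8.
Every move lowers a or b (never raises either), so fill the grid row by row in increasing a, and left to right within a row: each cell's successors are then already labelled.
      b=0  b=1  b=2  b=3  b=4  b=5  b=6  b=7  b=8
a=0:    L    L    W    W    L    L    W    W    L
a=1:    L    W    W    L    L    W    W    L    L
a=2:    L    W    W    L    W    W    L    L    W
a=3:    L    W    W    L    W    W    L    W    W
Cells with no legal move (terminal, hence L): (0,0), (0,1), (1,0), (2,0), (3,0).
The remaining L cells, each justified by listing all of its moves:
(0,4): only reaches (0,2)(W), which is W → L
(0,5): only reaches (0,3)(W), which is W → L
(0,8): only reaches (0,6)(W), which is W → L
(1,3): only reaches (1,1)(W), (0,2)(W), all W → L
(1,4): only reaches (1,2)(W), (0,3)(W), all W → L
(1,7): only reaches (1,5)(W), (0,6)(W), all W → L
(1,8): only reaches (1,6)(W), (0,7)(W), all W → L
(2,3): only reaches (2,1)(W), (1,2)(W), all W → L
(2,6): only reaches (2,4)(W), (1,5)(W), all W → L
(2,7): only reaches (2,5)(W), (1,6)(W), all W → L
(3,3): only reaches (3,1)(W), (2,2)(W), all W → L
(3,6): only reaches (3,4)(W), (2,5)(W), all W → L
Every other cell has at least one move into one of the L cells above, so it is W.
(3,8): the move to (3,6) reaches an L cell, so W
(2,6): one of the L cells justified above, so L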